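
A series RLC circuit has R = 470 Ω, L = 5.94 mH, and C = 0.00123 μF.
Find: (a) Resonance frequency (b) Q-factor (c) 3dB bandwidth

Step 1 — Resonance: ω₀ = 1/√(LC) = 1/√(0.00594·1.23e-09) = 3.7e+05 rad/s.
Step 2 — f₀ = ω₀/(2π) = 5.888e+04 Hz.
Step 3 — Series Q: Q = ω₀L/R = 3.7e+05·0.00594/470 = 4.676.
Step 4 — Bandwidth: Δω = ω₀/Q = 7.912e+04 rad/s; BW = Δω/(2π) = 1.259e+04 Hz.

(a) f₀ = 5.888e+04 Hz  (b) Q = 4.676  (c) BW = 1.259e+04 Hz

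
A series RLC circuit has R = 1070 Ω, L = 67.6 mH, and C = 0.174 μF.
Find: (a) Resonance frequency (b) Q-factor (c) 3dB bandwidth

Step 1 — Resonance: ω₀ = 1/√(LC) = 1/√(0.0676·1.74e-07) = 9220 rad/s.
Step 2 — f₀ = ω₀/(2π) = 1467 Hz.
Step 3 — Series Q: Q = ω₀L/R = 9220·0.0676/1070 = 0.5825.
Step 4 — Bandwidth: Δω = ω₀/Q = 1.583e+04 rad/s; BW = Δω/(2π) = 2519 Hz.

(a) f₀ = 1467 Hz  (b) Q = 0.5825  (c) BW = 2519 Hz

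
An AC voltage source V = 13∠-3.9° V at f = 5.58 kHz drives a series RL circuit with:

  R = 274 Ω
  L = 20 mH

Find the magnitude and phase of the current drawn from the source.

Step 1 — Angular frequency: ω = 2π·f = 2π·5580 = 3.506e+04 rad/s.
Step 2 — Component impedances:
  R: Z = R = 274 Ω
  L: Z = jωL = j·3.506e+04·0.02 = 0 + j701.2 Ω
Step 3 — Series combination: Z_total = R + L = 274 + j701.2 Ω = 752.8∠68.7° Ω.
Step 4 — Source phasor: V = 13∠-3.9° V = 12.97 - j0.8842 V.
Step 5 — Ohm's law: I = V / Z_total = (12.97 - j0.8842) / (274 + j701.2) = 0.005176 - j0.01647 A.
Step 6 — Convert to polar: |I| = 0.01727 A, ∠I = -72.6°.

I = 0.01727∠-72.6° A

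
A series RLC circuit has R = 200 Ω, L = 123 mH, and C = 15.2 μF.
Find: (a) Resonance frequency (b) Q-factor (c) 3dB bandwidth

Step 1 — Resonance: ω₀ = 1/√(LC) = 1/√(0.123·1.52e-05) = 731.4 rad/s.
Step 2 — f₀ = ω₀/(2π) = 116.4 Hz.
Step 3 — Series Q: Q = ω₀L/R = 731.4·0.123/200 = 0.4498.
Step 4 — Bandwidth: Δω = ω₀/Q = 1626 rad/s; BW = Δω/(2π) = 258.8 Hz.

(a) f₀ = 116.4 Hz  (b) Q = 0.4498  (c) BW = 258.8 Hz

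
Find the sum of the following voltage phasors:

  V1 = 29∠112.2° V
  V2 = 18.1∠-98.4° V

Step 1 — Convert each phasor to rectangular form:
  V1 = 29·(cos(112.2°) + j·sin(112.2°)) = -10.96 + j26.85 V
  V2 = 18.1·(cos(-98.4°) + j·sin(-98.4°)) = -2.644 - j17.91 V
Step 2 — Sum components: V_total = -13.6 + j8.944 V.
Step 3 — Convert to polar: |V_total| = 16.28 V, ∠V_total = 146.7°.

V_total = 16.28∠146.7° V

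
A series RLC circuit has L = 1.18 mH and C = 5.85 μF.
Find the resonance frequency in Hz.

Step 1 — Resonance condition Im(Z)=0 gives ω₀ = 1/√(LC).
Step 2 — ω₀ = 1/√(0.00118·5.85e-06) = 1.204e+04 rad/s.
Step 3 — f₀ = ω₀/(2π) = 1916 Hz.

f₀ = 1916 Hz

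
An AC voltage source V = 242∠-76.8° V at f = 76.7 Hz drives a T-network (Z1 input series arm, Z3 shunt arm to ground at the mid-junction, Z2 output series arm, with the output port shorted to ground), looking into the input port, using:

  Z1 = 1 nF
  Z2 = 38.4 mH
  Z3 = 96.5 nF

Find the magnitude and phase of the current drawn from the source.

Step 1 — Angular frequency: ω = 2π·f = 2π·76.7 = 481.9 rad/s.
Step 2 — Component impedances:
  Z1: Z = 1/(jωC) = -j/(ω·C) = 0 - j2.075e+06 Ω
  Z2: Z = jωL = j·481.9·0.0384 = 0 + j18.51 Ω
  Z3: Z = 1/(jωC) = -j/(ω·C) = 0 - j2.15e+04 Ω
Step 3 — With the output port shorted to ground, the output series arm Z2 runs from the junction to ground; the shunt arm Z3 also runs from the junction to ground. They appear in parallel: Z3 || Z2 = 0 + j18.52 Ω.
Step 4 — Series with input arm Z1: Z_in = Z1 + (Z3 || Z2) = 0 - j2.075e+06 Ω = 2.075e+06∠-90.0° Ω.
Step 5 — Source phasor: V = 242∠-76.8° V = 55.26 - j235.6 V.
Step 6 — Ohm's law: I = V / Z_total = (55.26 - j235.6) / (0 - j2.075e+06) = 0.0001135 + j2.663e-05 A.
Step 7 — Convert to polar: |I| = 0.0001166 A, ∠I = 13.2°.

I = 0.0001166∠13.2° A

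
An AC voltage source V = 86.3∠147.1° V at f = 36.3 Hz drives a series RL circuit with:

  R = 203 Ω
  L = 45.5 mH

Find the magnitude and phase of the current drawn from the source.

Step 1 — Angular frequency: ω = 2π·f = 2π·36.3 = 228.1 rad/s.
Step 2 — Component impedances:
  R: Z = R = 203 Ω
  L: Z = jωL = j·228.1·0.0455 = 0 + j10.38 Ω
Step 3 — Series combination: Z_total = R + L = 203 + j10.38 Ω = 203.3∠2.9° Ω.
Step 4 — Source phasor: V = 86.3∠147.1° V = -72.46 + j46.88 V.
Step 5 — Ohm's law: I = V / Z_total = (-72.46 + j46.88) / (203 + j10.38) = -0.3442 + j0.2485 A.
Step 6 — Convert to polar: |I| = 0.4246 A, ∠I = 144.2°.

I = 0.4246∠144.2° A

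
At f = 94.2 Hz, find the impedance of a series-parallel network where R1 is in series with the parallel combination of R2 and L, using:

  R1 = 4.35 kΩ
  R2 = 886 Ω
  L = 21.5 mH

Step 1 — Angular frequency: ω = 2π·f = 2π·94.2 = 591.9 rad/s.
Step 2 — Component impedances:
  R1: Z = R = 4350 Ω
  R2: Z = R = 886 Ω
  L: Z = jωL = j·591.9·0.0215 = 0 + j12.73 Ω
Step 3 — Parallel branch: R2 || L = 1/(1/R2 + 1/L) = 0.1827 + j12.72 Ω.
Step 4 — Series with R1: Z_total = R1 + (R2 || L) = 4350 + j12.72 Ω = 4350∠0.2° Ω.

Z = 4350 + j12.72 Ω = 4350∠0.2° Ω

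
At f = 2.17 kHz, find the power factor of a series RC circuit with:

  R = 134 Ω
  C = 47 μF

Step 1 — Angular frequency: ω = 2π·f = 2π·2170 = 1.363e+04 rad/s.
Step 2 — Component impedances:
  R: Z = R = 134 Ω
  C: Z = 1/(jωC) = -j/(ω·C) = 0 - j1.56 Ω
Step 3 — Series combination: Z_total = R + C = 134 - j1.56 Ω = 134∠-0.7° Ω.
Step 4 — Power factor: PF = cos(φ) = Re(Z)/|Z| = 134/134.01 = 0.9999.
Step 5 — Type: Im(Z) = -1.56 ⇒ leading (phase φ = -0.7°).

PF = 0.9999 (leading, φ = -0.7°)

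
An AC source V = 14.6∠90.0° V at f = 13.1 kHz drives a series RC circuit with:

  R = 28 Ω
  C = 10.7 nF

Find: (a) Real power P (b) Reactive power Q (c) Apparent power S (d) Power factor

Step 1 — Angular frequency: ω = 2π·f = 2π·1.31e+04 = 8.231e+04 rad/s.
Step 2 — Component impedances:
  R: Z = R = 28 Ω
  C: Z = 1/(jωC) = -j/(ω·C) = 0 - j1135 Ω
Step 3 — Series combination: Z_total = R + C = 28 - j1135 Ω = 1136∠-88.6° Ω.
Step 4 — Source phasor: V = 14.6∠90.0° V = 0 + j14.6 V.
Step 5 — Current: I = V / Z = -0.01285 + j0.0003169 A = 0.01285∠178.6° A.
Step 6 — Complex power: S = V·I* = 0.004627 - j0.1876 VA.
Step 7 — Real power: P = Re(S) = 0.004627 W.
Step 8 — Reactive power: Q = Im(S) = -0.1876 VAR.
Step 9 — Apparent power: |S| = 0.1877 VA.
Step 10 — Power factor: PF = P/|S| = 0.02465 (leading).

(a) P = 0.004627 W  (b) Q = -0.1876 VAR  (c) S = 0.1877 VA  (d) PF = 0.02465 (leading)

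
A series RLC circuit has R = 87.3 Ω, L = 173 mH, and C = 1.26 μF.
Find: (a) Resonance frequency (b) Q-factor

Step 1 — Resonance condition Im(Z)=0 gives ω₀ = 1/√(LC).
Step 2 — ω₀ = 1/√(0.173·1.26e-06) = 2142 rad/s.
Step 3 — f₀ = ω₀/(2π) = 340.9 Hz.
Step 4 — Series Q: Q = ω₀L/R = 2142·0.173/87.3 = 4.244.

(a) f₀ = 340.9 Hz  (b) Q = 4.244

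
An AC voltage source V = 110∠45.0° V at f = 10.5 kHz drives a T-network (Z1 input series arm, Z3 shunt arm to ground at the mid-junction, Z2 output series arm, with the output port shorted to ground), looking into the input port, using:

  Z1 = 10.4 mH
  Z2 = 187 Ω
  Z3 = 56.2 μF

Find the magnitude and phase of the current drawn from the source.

Step 1 — Angular frequency: ω = 2π·f = 2π·1.05e+04 = 6.597e+04 rad/s.
Step 2 — Component impedances:
  Z1: Z = jωL = j·6.597e+04·0.0104 = 0 + j686.1 Ω
  Z2: Z = R = 187 Ω
  Z3: Z = 1/(jωC) = -j/(ω·C) = 0 - j0.2697 Ω
Step 3 — With the output port shorted to ground, the output series arm Z2 runs from the junction to ground; the shunt arm Z3 also runs from the junction to ground. They appear in parallel: Z3 || Z2 = 0.000389 - j0.2697 Ω.
Step 4 — Series with input arm Z1: Z_in = Z1 + (Z3 || Z2) = 0.000389 + j685.9 Ω = 685.9∠90.0° Ω.
Step 5 — Source phasor: V = 110∠45.0° V = 77.78 + j77.78 V.
Step 6 — Ohm's law: I = V / Z_total = (77.78 + j77.78) / (0.000389 + j685.9) = 0.1134 - j0.1134 A.
Step 7 — Convert to polar: |I| = 0.1604 A, ∠I = -45.0°.

I = 0.1604∠-45.0° A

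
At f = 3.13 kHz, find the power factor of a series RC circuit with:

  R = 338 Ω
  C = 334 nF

Step 1 — Angular frequency: ω = 2π·f = 2π·3130 = 1.967e+04 rad/s.
Step 2 — Component impedances:
  R: Z = R = 338 Ω
  C: Z = 1/(jωC) = -j/(ω·C) = 0 - j152.2 Ω
Step 3 — Series combination: Z_total = R + C = 338 - j152.2 Ω = 370.7∠-24.2° Ω.
Step 4 — Power factor: PF = cos(φ) = Re(Z)/|Z| = 338/370.7 = 0.9118.
Step 5 — Type: Im(Z) = -152.2 ⇒ leading (phase φ = -24.2°).

PF = 0.9118 (leading, φ = -24.2°)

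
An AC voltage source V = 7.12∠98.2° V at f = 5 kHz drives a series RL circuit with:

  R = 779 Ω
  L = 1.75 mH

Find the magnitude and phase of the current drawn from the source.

Step 1 — Angular frequency: ω = 2π·f = 2π·5000 = 3.142e+04 rad/s.
Step 2 — Component impedances:
  R: Z = R = 779 Ω
  L: Z = jωL = j·3.142e+04·0.00175 = 0 + j54.98 Ω
Step 3 — Series combination: Z_total = R + L = 779 + j54.98 Ω = 780.9∠4.0° Ω.
Step 4 — Source phasor: V = 7.12∠98.2° V = -1.016 + j7.047 V.
Step 5 — Ohm's law: I = V / Z_total = (-1.016 + j7.047) / (779 + j54.98) = -0.0006619 + j0.009093 A.
Step 6 — Convert to polar: |I| = 0.009117 A, ∠I = 94.2°.

I = 0.009117∠94.2° A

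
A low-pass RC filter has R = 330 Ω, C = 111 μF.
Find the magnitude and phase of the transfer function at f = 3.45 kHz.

Step 1 — Angular frequency: ω = 2π·3450 = 2.168e+04 rad/s.
Step 2 — Transfer function: H(jω) = 1/(1 + jωRC).
Step 3 — Denominator: 1 + jωRC = 1 + j·2.168e+04·330·0.000111 = 1 + j794.
Step 4 — H = 1.586e-06 - j0.001259.
Step 5 — Magnitude: |H| = 0.001259 (-58.0 dB); phase: φ = -89.9°.

|H| = 0.001259 (-58.0 dB), φ = -89.9°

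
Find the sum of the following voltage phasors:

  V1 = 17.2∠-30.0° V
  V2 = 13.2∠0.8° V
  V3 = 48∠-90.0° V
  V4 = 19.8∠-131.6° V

Step 1 — Convert each phasor to rectangular form:
  V1 = 17.2·(cos(-30.0°) + j·sin(-30.0°)) = 14.9 - j8.6 V
  V2 = 13.2·(cos(0.8°) + j·sin(0.8°)) = 13.2 + j0.1843 V
  V3 = 48·(cos(-90.0°) + j·sin(-90.0°)) = 0 - j48 V
  V4 = 19.8·(cos(-131.6°) + j·sin(-131.6°)) = -13.15 - j14.81 V
Step 2 — Sum components: V_total = 14.95 - j71.22 V.
Step 3 — Convert to polar: |V_total| = 72.77 V, ∠V_total = -78.1°.

V_total = 72.77∠-78.1° V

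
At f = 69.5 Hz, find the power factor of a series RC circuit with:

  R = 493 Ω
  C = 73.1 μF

Step 1 — Angular frequency: ω = 2π·f = 2π·69.5 = 436.7 rad/s.
Step 2 — Component impedances:
  R: Z = R = 493 Ω
  C: Z = 1/(jωC) = -j/(ω·C) = 0 - j31.33 Ω
Step 3 — Series combination: Z_total = R + C = 493 - j31.33 Ω = 494∠-3.6° Ω.
Step 4 — Power factor: PF = cos(φ) = Re(Z)/|Z| = 493/494 = 0.998.
Step 5 — Type: Im(Z) = -31.33 ⇒ leading (phase φ = -3.6°).

PF = 0.998 (leading, φ = -3.6°)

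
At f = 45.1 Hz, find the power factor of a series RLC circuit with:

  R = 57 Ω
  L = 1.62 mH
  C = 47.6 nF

Step 1 — Angular frequency: ω = 2π·f = 2π·45.1 = 283.4 rad/s.
Step 2 — Component impedances:
  R: Z = R = 57 Ω
  L: Z = jωL = j·283.4·0.00162 = 0 + j0.4591 Ω
  C: Z = 1/(jωC) = -j/(ω·C) = 0 - j7.414e+04 Ω
Step 3 — Series combination: Z_total = R + L + C = 57 - j7.414e+04 Ω = 7.414e+04∠-90.0° Ω.
Step 4 — Power factor: PF = cos(φ) = Re(Z)/|Z| = 57/7.414e+04 = 0.0007688.
Step 5 — Type: Im(Z) = -7.414e+04 ⇒ leading (phase φ = -90.0°).

PF = 0.0007688 (leading, φ = -90.0°)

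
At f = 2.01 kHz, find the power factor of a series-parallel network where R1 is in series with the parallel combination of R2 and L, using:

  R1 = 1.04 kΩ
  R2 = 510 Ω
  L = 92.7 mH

Step 1 — Angular frequency: ω = 2π·f = 2π·2010 = 1.263e+04 rad/s.
Step 2 — Component impedances:
  R1: Z = R = 1040 Ω
  R2: Z = R = 510 Ω
  L: Z = jωL = j·1.263e+04·0.0927 = 0 + j1171 Ω
Step 3 — Parallel branch: R2 || L = 1/(1/R2 + 1/L) = 428.7 + j186.7 Ω.
Step 4 — Series with R1: Z_total = R1 + (R2 || L) = 1469 + j186.7 Ω = 1480∠7.2° Ω.
Step 5 — Power factor: PF = cos(φ) = Re(Z)/|Z| = 1468.7/1480.5 = 0.992.
Step 6 — Type: Im(Z) = 186.7 ⇒ lagging (phase φ = 7.2°).

PF = 0.992 (lagging, φ = 7.2°)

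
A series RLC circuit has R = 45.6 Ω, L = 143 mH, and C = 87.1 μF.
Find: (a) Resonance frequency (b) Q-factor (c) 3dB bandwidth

Step 1 — Resonance: ω₀ = 1/√(LC) = 1/√(0.143·8.71e-05) = 283.3 rad/s.
Step 2 — f₀ = ω₀/(2π) = 45.1 Hz.
Step 3 — Series Q: Q = ω₀L/R = 283.3·0.143/45.6 = 0.8886.
Step 4 — Bandwidth: Δω = ω₀/Q = 318.9 rad/s; BW = Δω/(2π) = 50.75 Hz.

(a) f₀ = 45.1 Hz  (b) Q = 0.8886  (c) BW = 50.75 Hz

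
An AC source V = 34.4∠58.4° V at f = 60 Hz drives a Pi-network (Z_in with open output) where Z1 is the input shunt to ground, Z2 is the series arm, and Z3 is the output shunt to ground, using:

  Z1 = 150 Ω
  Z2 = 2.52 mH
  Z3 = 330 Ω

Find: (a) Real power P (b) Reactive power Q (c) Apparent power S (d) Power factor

Step 1 — Angular frequency: ω = 2π·f = 2π·60 = 377 rad/s.
Step 2 — Component impedances:
  Z1: Z = R = 150 Ω
  Z2: Z = jωL = j·377·0.00252 = 0 + j0.95 Ω
  Z3: Z = R = 330 Ω
Step 3 — With open output, the series arm Z2 and the output shunt Z3 appear in series to ground: Z2 + Z3 = 330 + j0.95 Ω.
Step 4 — Parallel with input shunt Z1: Z_in = Z1 || (Z2 + Z3) = 103.1 + j0.09277 Ω = 103.1∠0.1° Ω.
Step 5 — Source phasor: V = 34.4∠58.4° V = 18.03 + j29.3 V.
Step 6 — Current: I = V / Z = 0.175 + j0.284 A = 0.3336∠58.3° A.
Step 7 — Complex power: S = V·I* = 11.47 + j0.01032 VA.
Step 8 — Real power: P = Re(S) = 11.47 W.
Step 9 — Reactive power: Q = Im(S) = 0.01032 VAR.
Step 10 — Apparent power: |S| = 11.47 VA.
Step 11 — Power factor: PF = P/|S| = 1 (lagging).

(a) P = 11.47 W  (b) Q = 0.01032 VAR  (c) S = 11.47 VA  (d) PF = 1 (lagging)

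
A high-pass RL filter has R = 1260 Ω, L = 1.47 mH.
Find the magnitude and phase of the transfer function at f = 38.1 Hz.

Step 1 — Angular frequency: ω = 2π·38.1 = 239.4 rad/s.
Step 2 — Transfer function: H(jω) = jωL/(R + jωL).
Step 3 — Numerator jωL = j·0.3519; denominator R + jωL = 1260 + j0.3519.
Step 4 — H = 7.8e-08 + j0.0002793.
Step 5 — Magnitude: |H| = 0.0002793 (-71.1 dB); phase: φ = 90.0°.

|H| = 0.0002793 (-71.1 dB), φ = 90.0°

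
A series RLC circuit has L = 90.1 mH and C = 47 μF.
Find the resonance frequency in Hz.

Step 1 — Resonance condition Im(Z)=0 gives ω₀ = 1/√(LC).
Step 2 — ω₀ = 1/√(0.0901·4.7e-05) = 485.9 rad/s.
Step 3 — f₀ = ω₀/(2π) = 77.34 Hz.

f₀ = 77.34 Hz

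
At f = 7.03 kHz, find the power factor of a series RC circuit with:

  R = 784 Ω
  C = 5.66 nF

Step 1 — Angular frequency: ω = 2π·f = 2π·7030 = 4.417e+04 rad/s.
Step 2 — Component impedances:
  R: Z = R = 784 Ω
  C: Z = 1/(jωC) = -j/(ω·C) = 0 - j4000 Ω
Step 3 — Series combination: Z_total = R + C = 784 - j4000 Ω = 4076∠-78.9° Ω.
Step 4 — Power factor: PF = cos(φ) = Re(Z)/|Z| = 784/4076 = 0.1923.
Step 5 — Type: Im(Z) = -4000 ⇒ leading (phase φ = -78.9°).

PF = 0.1923 (leading, φ = -78.9°)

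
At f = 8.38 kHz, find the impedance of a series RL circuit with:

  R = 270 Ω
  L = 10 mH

Step 1 — Angular frequency: ω = 2π·f = 2π·8380 = 5.265e+04 rad/s.
Step 2 — Component impedances:
  R: Z = R = 270 Ω
  L: Z = jωL = j·5.265e+04·0.01 = 0 + j526.5 Ω
Step 3 — Series combination: Z_total = R + L = 270 + j526.5 Ω = 591.7∠62.9° Ω.

Z = 270 + j526.5 Ω = 591.7∠62.9° Ω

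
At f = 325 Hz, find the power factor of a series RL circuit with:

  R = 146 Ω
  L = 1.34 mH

Step 1 — Angular frequency: ω = 2π·f = 2π·325 = 2042 rad/s.
Step 2 — Component impedances:
  R: Z = R = 146 Ω
  L: Z = jωL = j·2042·0.00134 = 0 + j2.736 Ω
Step 3 — Series combination: Z_total = R + L = 146 + j2.736 Ω = 146∠1.1° Ω.
Step 4 — Power factor: PF = cos(φ) = Re(Z)/|Z| = 146/146.03 = 0.9998.
Step 5 — Type: Im(Z) = 2.736 ⇒ lagging (phase φ = 1.1°).

PF = 0.9998 (lagging, φ = 1.1°)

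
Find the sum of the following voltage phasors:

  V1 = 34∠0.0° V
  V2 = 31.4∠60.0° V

Step 1 — Convert each phasor to rectangular form:
  V1 = 34·(cos(0.0°) + j·sin(0.0°)) = 34 V
  V2 = 31.4·(cos(60.0°) + j·sin(60.0°)) = 15.7 + j27.19 V
Step 2 — Sum components: V_total = 49.7 + j27.19 V.
Step 3 — Convert to polar: |V_total| = 56.65 V, ∠V_total = 28.7°.

V_total = 56.65∠28.7° V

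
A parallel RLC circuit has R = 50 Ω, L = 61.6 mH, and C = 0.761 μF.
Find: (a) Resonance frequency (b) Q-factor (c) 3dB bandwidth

Step 1 — Resonance: ω₀ = 1/√(LC) = 1/√(0.0616·7.61e-07) = 4619 rad/s.
Step 2 — f₀ = ω₀/(2π) = 735.1 Hz.
Step 3 — Parallel Q: Q = R/(ω₀L) = 50/(4619·0.0616) = 0.1757.
Step 4 — Bandwidth: Δω = ω₀/Q = 2.628e+04 rad/s; BW = Δω/(2π) = 4183 Hz.

(a) f₀ = 735.1 Hz  (b) Q = 0.1757  (c) BW = 4183 Hz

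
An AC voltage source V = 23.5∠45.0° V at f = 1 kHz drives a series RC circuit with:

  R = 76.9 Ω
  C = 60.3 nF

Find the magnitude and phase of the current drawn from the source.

Step 1 — Angular frequency: ω = 2π·f = 2π·1000 = 6283 rad/s.
Step 2 — Component impedances:
  R: Z = R = 76.9 Ω
  C: Z = 1/(jωC) = -j/(ω·C) = 0 - j2639 Ω
Step 3 — Series combination: Z_total = R + C = 76.9 - j2639 Ω = 2641∠-88.3° Ω.
Step 4 — Source phasor: V = 23.5∠45.0° V = 16.62 + j16.62 V.
Step 5 — Ohm's law: I = V / Z_total = (16.62 + j16.62) / (76.9 - j2639) = -0.006107 + j0.006474 A.
Step 6 — Convert to polar: |I| = 0.0089 A, ∠I = 133.3°.

I = 0.0089∠133.3° A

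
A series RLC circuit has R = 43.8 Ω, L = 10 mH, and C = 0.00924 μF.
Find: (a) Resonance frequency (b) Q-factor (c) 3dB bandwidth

Step 1 — Resonance condition Im(Z)=0 gives ω₀ = 1/√(LC).
Step 2 — ω₀ = 1/√(0.01·9.24e-09) = 1.04e+05 rad/s.
Step 3 — f₀ = ω₀/(2π) = 1.656e+04 Hz.
Step 4 — Series Q: Q = ω₀L/R = 1.04e+05·0.01/43.8 = 23.75.
Step 5 — 3dB bandwidth: Δω = ω₀/Q = 4380 rad/s; BW = Δω/(2π) = 697.1 Hz.

(a) f₀ = 1.656e+04 Hz  (b) Q = 23.75  (c) BW = 697.1 Hz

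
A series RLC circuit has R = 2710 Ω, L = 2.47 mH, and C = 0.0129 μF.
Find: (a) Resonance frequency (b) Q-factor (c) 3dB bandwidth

Step 1 — Resonance: ω₀ = 1/√(LC) = 1/√(0.00247·1.29e-08) = 1.772e+05 rad/s.
Step 2 — f₀ = ω₀/(2π) = 2.82e+04 Hz.
Step 3 — Series Q: Q = ω₀L/R = 1.772e+05·0.00247/2710 = 0.1615.
Step 4 — Bandwidth: Δω = ω₀/Q = 1.097e+06 rad/s; BW = Δω/(2π) = 1.746e+05 Hz.

(a) f₀ = 2.82e+04 Hz  (b) Q = 0.1615  (c) BW = 1.746e+05 Hz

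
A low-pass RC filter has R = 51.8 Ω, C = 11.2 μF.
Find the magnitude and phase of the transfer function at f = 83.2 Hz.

Step 1 — Angular frequency: ω = 2π·83.2 = 522.8 rad/s.
Step 2 — Transfer function: H(jω) = 1/(1 + jωRC).
Step 3 — Denominator: 1 + jωRC = 1 + j·522.8·51.8·1.12e-05 = 1 + j0.3033.
Step 4 — H = 0.9158 - j0.2777.
Step 5 — Magnitude: |H| = 0.957 (-0.4 dB); phase: φ = -16.9°.

|H| = 0.957 (-0.4 dB), φ = -16.9°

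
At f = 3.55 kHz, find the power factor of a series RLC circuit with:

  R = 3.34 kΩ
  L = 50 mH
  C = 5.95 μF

Step 1 — Angular frequency: ω = 2π·f = 2π·3550 = 2.231e+04 rad/s.
Step 2 — Component impedances:
  R: Z = R = 3340 Ω
  L: Z = jωL = j·2.231e+04·0.05 = 0 + j1115 Ω
  C: Z = 1/(jωC) = -j/(ω·C) = 0 - j7.535 Ω
Step 3 — Series combination: Z_total = R + L + C = 3340 + j1108 Ω = 3519∠18.3° Ω.
Step 4 — Power factor: PF = cos(φ) = Re(Z)/|Z| = 3340/3518.9 = 0.9492.
Step 5 — Type: Im(Z) = 1108 ⇒ lagging (phase φ = 18.3°).

PF = 0.9492 (lagging, φ = 18.3°)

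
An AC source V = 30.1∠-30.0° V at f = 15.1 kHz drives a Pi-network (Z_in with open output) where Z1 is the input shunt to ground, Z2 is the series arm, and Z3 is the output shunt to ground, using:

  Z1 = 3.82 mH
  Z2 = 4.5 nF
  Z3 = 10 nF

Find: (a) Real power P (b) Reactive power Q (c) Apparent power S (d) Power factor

Step 1 — Angular frequency: ω = 2π·f = 2π·1.51e+04 = 9.488e+04 rad/s.
Step 2 — Component impedances:
  Z1: Z = jωL = j·9.488e+04·0.00382 = 0 + j362.4 Ω
  Z2: Z = 1/(jωC) = -j/(ω·C) = 0 - j2342 Ω
  Z3: Z = 1/(jωC) = -j/(ω·C) = 0 - j1054 Ω
Step 3 — With open output, the series arm Z2 and the output shunt Z3 appear in series to ground: Z2 + Z3 = 0 - j3396 Ω.
Step 4 — Parallel with input shunt Z1: Z_in = Z1 || (Z2 + Z3) = 0 + j405.7 Ω = 405.7∠90.0° Ω.
Step 5 — Source phasor: V = 30.1∠-30.0° V = 26.07 - j15.05 V.
Step 6 — Current: I = V / Z = -0.03709 - j0.06425 A = 0.07419∠-120.0° A.
Step 7 — Complex power: S = V·I* = 0 + j2.233 VA.
Step 8 — Real power: P = Re(S) = 0 W.
Step 9 — Reactive power: Q = Im(S) = 2.233 VAR.
Step 10 — Apparent power: |S| = 2.233 VA.
Step 11 — Power factor: PF = P/|S| = 0 (lagging).

(a) P = 0 W  (b) Q = 2.233 VAR  (c) S = 2.233 VA  (d) PF = 0 (lagging)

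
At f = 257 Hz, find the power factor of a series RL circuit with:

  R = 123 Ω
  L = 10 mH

Step 1 — Angular frequency: ω = 2π·f = 2π·257 = 1615 rad/s.
Step 2 — Component impedances:
  R: Z = R = 123 Ω
  L: Z = jωL = j·1615·0.01 = 0 + j16.15 Ω
Step 3 — Series combination: Z_total = R + L = 123 + j16.15 Ω = 124.1∠7.5° Ω.
Step 4 — Power factor: PF = cos(φ) = Re(Z)/|Z| = 123/124.06 = 0.9915.
Step 5 — Type: Im(Z) = 16.15 ⇒ lagging (phase φ = 7.5°).

PF = 0.9915 (lagging, φ = 7.5°)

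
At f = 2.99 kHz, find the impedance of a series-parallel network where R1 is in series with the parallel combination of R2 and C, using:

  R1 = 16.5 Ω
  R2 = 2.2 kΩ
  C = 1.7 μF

Step 1 — Angular frequency: ω = 2π·f = 2π·2990 = 1.879e+04 rad/s.
Step 2 — Component impedances:
  R1: Z = R = 16.5 Ω
  R2: Z = R = 2200 Ω
  C: Z = 1/(jωC) = -j/(ω·C) = 0 - j31.31 Ω
Step 3 — Parallel branch: R2 || C = 1/(1/R2 + 1/C) = 0.4455 - j31.3 Ω.
Step 4 — Series with R1: Z_total = R1 + (R2 || C) = 16.95 - j31.3 Ω = 35.6∠-61.6° Ω.

Z = 16.95 - j31.3 Ω = 35.6∠-61.6° Ω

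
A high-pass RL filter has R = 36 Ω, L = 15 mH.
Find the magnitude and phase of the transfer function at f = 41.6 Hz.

Step 1 — Angular frequency: ω = 2π·41.6 = 261.4 rad/s.
Step 2 — Transfer function: H(jω) = jωL/(R + jωL).
Step 3 — Numerator jωL = j·3.921; denominator R + jωL = 36 + j3.921.
Step 4 — H = 0.01172 + j0.1076.
Step 5 — Magnitude: |H| = 0.1083 (-19.3 dB); phase: φ = 83.8°.

|H| = 0.1083 (-19.3 dB), φ = 83.8°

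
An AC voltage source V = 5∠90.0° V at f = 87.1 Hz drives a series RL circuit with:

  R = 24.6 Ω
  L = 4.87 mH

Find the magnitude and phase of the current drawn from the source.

Step 1 — Angular frequency: ω = 2π·f = 2π·87.1 = 547.3 rad/s.
Step 2 — Component impedances:
  R: Z = R = 24.6 Ω
  L: Z = jωL = j·547.3·0.00487 = 0 + j2.665 Ω
Step 3 — Series combination: Z_total = R + L = 24.6 + j2.665 Ω = 24.74∠6.2° Ω.
Step 4 — Source phasor: V = 5∠90.0° V = 0 + j5 V.
Step 5 — Ohm's law: I = V / Z_total = (0 + j5) / (24.6 + j2.665) = 0.02177 + j0.2009 A.
Step 6 — Convert to polar: |I| = 0.2021 A, ∠I = 83.8°.

I = 0.2021∠83.8° A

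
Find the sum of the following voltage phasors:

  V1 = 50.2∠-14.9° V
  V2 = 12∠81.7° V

Step 1 — Convert each phasor to rectangular form:
  V1 = 50.2·(cos(-14.9°) + j·sin(-14.9°)) = 48.51 - j12.91 V
  V2 = 12·(cos(81.7°) + j·sin(81.7°)) = 1.732 + j11.87 V
Step 2 — Sum components: V_total = 50.24 - j1.034 V.
Step 3 — Convert to polar: |V_total| = 50.25 V, ∠V_total = -1.2°.

V_total = 50.25∠-1.2° V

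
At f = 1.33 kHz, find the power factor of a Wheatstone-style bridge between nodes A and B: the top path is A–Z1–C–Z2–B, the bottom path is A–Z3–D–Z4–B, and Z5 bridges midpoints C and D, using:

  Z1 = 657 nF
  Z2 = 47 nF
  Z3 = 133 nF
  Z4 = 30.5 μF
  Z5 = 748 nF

Step 1 — Angular frequency: ω = 2π·f = 2π·1330 = 8357 rad/s.
Step 2 — Component impedances:
  Z1: Z = 1/(jωC) = -j/(ω·C) = 0 - j182.1 Ω
  Z2: Z = 1/(jωC) = -j/(ω·C) = 0 - j2546 Ω
  Z3: Z = 1/(jωC) = -j/(ω·C) = 0 - j899.7 Ω
  Z4: Z = 1/(jωC) = -j/(ω·C) = 0 - j3.923 Ω
  Z5: Z = 1/(jωC) = -j/(ω·C) = 0 - j160 Ω
Step 3 — Bridge requires nodal analysis (the Z5 bridge couples midpoints C and D, so the two paths cannot be reduced to a simple series/parallel combination). Setting node B to ground and injecting 1 A at node A, the 3-node admittance system at A, C, D solves to V_A = Z_AB = 0 - j246.5 Ω = 246.5∠-90.0° Ω.
Step 4 — Power factor: PF = cos(φ) = Re(Z)/|Z| = 0/246.5 = 0.
Step 5 — Type: Im(Z) = -246.5 ⇒ leading (phase φ = -90.0°).

PF = 0 (leading, φ = -90.0°)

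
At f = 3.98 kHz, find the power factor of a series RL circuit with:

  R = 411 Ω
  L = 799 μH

Step 1 — Angular frequency: ω = 2π·f = 2π·3980 = 2.501e+04 rad/s.
Step 2 — Component impedances:
  R: Z = R = 411 Ω
  L: Z = jωL = j·2.501e+04·0.000799 = 0 + j19.98 Ω
Step 3 — Series combination: Z_total = R + L = 411 + j19.98 Ω = 411.5∠2.8° Ω.
Step 4 — Power factor: PF = cos(φ) = Re(Z)/|Z| = 411/411.5 = 0.9988.
Step 5 — Type: Im(Z) = 19.98 ⇒ lagging (phase φ = 2.8°).

PF = 0.9988 (lagging, φ = 2.8°)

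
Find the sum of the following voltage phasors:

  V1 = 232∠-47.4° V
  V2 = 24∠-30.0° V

Step 1 — Convert each phasor to rectangular form:
  V1 = 232·(cos(-47.4°) + j·sin(-47.4°)) = 157 - j170.8 V
  V2 = 24·(cos(-30.0°) + j·sin(-30.0°)) = 20.78 - j12 V
Step 2 — Sum components: V_total = 177.8 - j182.8 V.
Step 3 — Convert to polar: |V_total| = 255 V, ∠V_total = -45.8°.

V_total = 255∠-45.8° V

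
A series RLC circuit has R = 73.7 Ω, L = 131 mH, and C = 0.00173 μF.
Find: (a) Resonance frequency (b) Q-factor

Step 1 — Resonance condition Im(Z)=0 gives ω₀ = 1/√(LC).
Step 2 — ω₀ = 1/√(0.131·1.73e-09) = 6.643e+04 rad/s.
Step 3 — f₀ = ω₀/(2π) = 1.057e+04 Hz.
Step 4 — Series Q: Q = ω₀L/R = 6.643e+04·0.131/73.7 = 118.1.

(a) f₀ = 1.057e+04 Hz  (b) Q = 118.1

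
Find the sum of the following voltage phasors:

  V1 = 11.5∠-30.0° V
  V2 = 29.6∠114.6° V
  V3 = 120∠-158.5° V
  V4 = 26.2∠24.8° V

Step 1 — Convert each phasor to rectangular form:
  V1 = 11.5·(cos(-30.0°) + j·sin(-30.0°)) = 9.959 - j5.75 V
  V2 = 29.6·(cos(114.6°) + j·sin(114.6°)) = -12.32 + j26.91 V
  V3 = 120·(cos(-158.5°) + j·sin(-158.5°)) = -111.7 - j43.98 V
  V4 = 26.2·(cos(24.8°) + j·sin(24.8°)) = 23.78 + j10.99 V
Step 2 — Sum components: V_total = -90.23 - j11.83 V.
Step 3 — Convert to polar: |V_total| = 91 V, ∠V_total = -172.5°.

V_total = 91∠-172.5° V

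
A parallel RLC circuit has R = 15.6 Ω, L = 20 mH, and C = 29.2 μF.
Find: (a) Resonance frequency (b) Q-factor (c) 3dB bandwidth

Step 1 — Resonance: ω₀ = 1/√(LC) = 1/√(0.02·2.92e-05) = 1309 rad/s.
Step 2 — f₀ = ω₀/(2π) = 208.3 Hz.
Step 3 — Parallel Q: Q = R/(ω₀L) = 15.6/(1309·0.02) = 0.5961.
Step 4 — Bandwidth: Δω = ω₀/Q = 2195 rad/s; BW = Δω/(2π) = 349.4 Hz.

(a) f₀ = 208.3 Hz  (b) Q = 0.5961  (c) BW = 349.4 Hz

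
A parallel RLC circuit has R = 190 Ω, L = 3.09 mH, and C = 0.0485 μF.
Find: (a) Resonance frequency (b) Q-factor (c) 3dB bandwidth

Step 1 — Resonance: ω₀ = 1/√(LC) = 1/√(0.00309·4.85e-08) = 8.169e+04 rad/s.
Step 2 — f₀ = ω₀/(2π) = 1.3e+04 Hz.
Step 3 — Parallel Q: Q = R/(ω₀L) = 190/(8.169e+04·0.00309) = 0.7527.
Step 4 — Bandwidth: Δω = ω₀/Q = 1.085e+05 rad/s; BW = Δω/(2π) = 1.727e+04 Hz.

(a) f₀ = 1.3e+04 Hz  (b) Q = 0.7527  (c) BW = 1.727e+04 Hz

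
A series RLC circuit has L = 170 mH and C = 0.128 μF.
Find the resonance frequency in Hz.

Step 1 — Resonance condition Im(Z)=0 gives ω₀ = 1/√(LC).
Step 2 — ω₀ = 1/√(0.17·1.28e-07) = 6779 rad/s.
Step 3 — f₀ = ω₀/(2π) = 1079 Hz.

f₀ = 1079 Hz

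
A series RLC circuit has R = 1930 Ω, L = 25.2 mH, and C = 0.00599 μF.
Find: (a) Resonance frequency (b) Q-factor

Step 1 — Resonance condition Im(Z)=0 gives ω₀ = 1/√(LC).
Step 2 — ω₀ = 1/√(0.0252·5.99e-09) = 8.139e+04 rad/s.
Step 3 — f₀ = ω₀/(2π) = 1.295e+04 Hz.
Step 4 — Series Q: Q = ω₀L/R = 8.139e+04·0.0252/1930 = 1.063.

(a) f₀ = 1.295e+04 Hz  (b) Q = 1.063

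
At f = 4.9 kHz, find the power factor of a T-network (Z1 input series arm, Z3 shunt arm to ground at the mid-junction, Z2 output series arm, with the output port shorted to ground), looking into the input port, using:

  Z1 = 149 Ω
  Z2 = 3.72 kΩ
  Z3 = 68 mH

Step 1 — Angular frequency: ω = 2π·f = 2π·4900 = 3.079e+04 rad/s.
Step 2 — Component impedances:
  Z1: Z = R = 149 Ω
  Z2: Z = R = 3720 Ω
  Z3: Z = jωL = j·3.079e+04·0.068 = 0 + j2094 Ω
Step 3 — With the output port shorted to ground, the output series arm Z2 runs from the junction to ground; the shunt arm Z3 also runs from the junction to ground. They appear in parallel: Z3 || Z2 = 894.8 + j1590 Ω.
Step 4 — Series with input arm Z1: Z_in = Z1 + (Z3 || Z2) = 1044 + j1590 Ω = 1902∠56.7° Ω.
Step 5 — Power factor: PF = cos(φ) = Re(Z)/|Z| = 1043.8/1902 = 0.5488.
Step 6 — Type: Im(Z) = 1590 ⇒ lagging (phase φ = 56.7°).

PF = 0.5488 (lagging, φ = 56.7°)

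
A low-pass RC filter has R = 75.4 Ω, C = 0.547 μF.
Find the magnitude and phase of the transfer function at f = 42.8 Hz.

Step 1 — Angular frequency: ω = 2π·42.8 = 268.9 rad/s.
Step 2 — Transfer function: H(jω) = 1/(1 + jωRC).
Step 3 — Denominator: 1 + jωRC = 1 + j·268.9·75.4·5.47e-07 = 1 + j0.01109.
Step 4 — H = 0.9999 - j0.01109.
Step 5 — Magnitude: |H| = 0.9999 (-0.0 dB); phase: φ = -0.6°.

|H| = 0.9999 (-0.0 dB), φ = -0.6°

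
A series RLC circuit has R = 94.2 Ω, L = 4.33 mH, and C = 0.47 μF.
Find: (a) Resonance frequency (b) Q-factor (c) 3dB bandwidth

Step 1 — Resonance: ω₀ = 1/√(LC) = 1/√(0.00433·4.7e-07) = 2.217e+04 rad/s.
Step 2 — f₀ = ω₀/(2π) = 3528 Hz.
Step 3 — Series Q: Q = ω₀L/R = 2.217e+04·0.00433/94.2 = 1.019.
Step 4 — Bandwidth: Δω = ω₀/Q = 2.176e+04 rad/s; BW = Δω/(2π) = 3462 Hz.

(a) f₀ = 3528 Hz  (b) Q = 1.019  (c) BW = 3462 Hz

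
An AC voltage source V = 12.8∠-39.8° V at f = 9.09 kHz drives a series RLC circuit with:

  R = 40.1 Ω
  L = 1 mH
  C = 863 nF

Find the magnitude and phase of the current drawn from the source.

Step 1 — Angular frequency: ω = 2π·f = 2π·9090 = 5.711e+04 rad/s.
Step 2 — Component impedances:
  R: Z = R = 40.1 Ω
  L: Z = jωL = j·5.711e+04·0.001 = 0 + j57.11 Ω
  C: Z = 1/(jωC) = -j/(ω·C) = 0 - j20.29 Ω
Step 3 — Series combination: Z_total = R + L + C = 40.1 + j36.83 Ω = 54.44∠42.6° Ω.
Step 4 — Source phasor: V = 12.8∠-39.8° V = 9.834 - j8.193 V.
Step 5 — Ohm's law: I = V / Z_total = (9.834 - j8.193) / (40.1 + j36.83) = 0.03125 - j0.233 A.
Step 6 — Convert to polar: |I| = 0.2351 A, ∠I = -82.4°.

I = 0.2351∠-82.4° A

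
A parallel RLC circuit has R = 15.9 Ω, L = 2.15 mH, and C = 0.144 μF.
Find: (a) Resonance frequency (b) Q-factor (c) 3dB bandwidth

Step 1 — Resonance: ω₀ = 1/√(LC) = 1/√(0.00215·1.44e-07) = 5.683e+04 rad/s.
Step 2 — f₀ = ω₀/(2π) = 9045 Hz.
Step 3 — Parallel Q: Q = R/(ω₀L) = 15.9/(5.683e+04·0.00215) = 0.1301.
Step 4 — Bandwidth: Δω = ω₀/Q = 4.368e+05 rad/s; BW = Δω/(2π) = 6.951e+04 Hz.

(a) f₀ = 9045 Hz  (b) Q = 0.1301  (c) BW = 6.951e+04 Hz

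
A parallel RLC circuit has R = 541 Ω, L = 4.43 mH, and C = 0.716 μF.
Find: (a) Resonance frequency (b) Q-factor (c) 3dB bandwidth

Step 1 — Resonance: ω₀ = 1/√(LC) = 1/√(0.00443·7.16e-07) = 1.776e+04 rad/s.
Step 2 — f₀ = ω₀/(2π) = 2826 Hz.
Step 3 — Parallel Q: Q = R/(ω₀L) = 541/(1.776e+04·0.00443) = 6.878.
Step 4 — Bandwidth: Δω = ω₀/Q = 2582 rad/s; BW = Δω/(2π) = 410.9 Hz.

(a) f₀ = 2826 Hz  (b) Q = 6.878  (c) BW = 410.9 Hz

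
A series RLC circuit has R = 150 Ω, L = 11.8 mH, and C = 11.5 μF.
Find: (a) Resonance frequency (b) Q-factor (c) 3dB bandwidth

Step 1 — Resonance: ω₀ = 1/√(LC) = 1/√(0.0118·1.15e-05) = 2715 rad/s.
Step 2 — f₀ = ω₀/(2π) = 432 Hz.
Step 3 — Series Q: Q = ω₀L/R = 2715·0.0118/150 = 0.2136.
Step 4 — Bandwidth: Δω = ω₀/Q = 1.271e+04 rad/s; BW = Δω/(2π) = 2023 Hz.

(a) f₀ = 432 Hz  (b) Q = 0.2136  (c) BW = 2023 Hz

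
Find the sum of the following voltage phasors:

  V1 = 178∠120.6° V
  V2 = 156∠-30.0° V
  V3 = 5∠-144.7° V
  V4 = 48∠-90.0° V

Step 1 — Convert each phasor to rectangular form:
  V1 = 178·(cos(120.6°) + j·sin(120.6°)) = -90.61 + j153.2 V
  V2 = 156·(cos(-30.0°) + j·sin(-30.0°)) = 135.1 - j78 V
  V3 = 5·(cos(-144.7°) + j·sin(-144.7°)) = -4.081 - j2.889 V
  V4 = 48·(cos(-90.0°) + j·sin(-90.0°)) = 0 - j48 V
Step 2 — Sum components: V_total = 40.41 + j24.32 V.
Step 3 — Convert to polar: |V_total| = 47.17 V, ∠V_total = 31.0°.

V_total = 47.17∠31.0° V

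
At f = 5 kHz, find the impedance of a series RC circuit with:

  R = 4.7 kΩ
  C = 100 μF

Step 1 — Angular frequency: ω = 2π·f = 2π·5000 = 3.142e+04 rad/s.
Step 2 — Component impedances:
  R: Z = R = 4700 Ω
  C: Z = 1/(jωC) = -j/(ω·C) = 0 - j0.3183 Ω
Step 3 — Series combination: Z_total = R + C = 4700 - j0.3183 Ω = 4700∠-0.0° Ω.

Z = 4700 - j0.3183 Ω = 4700∠-0.0° Ω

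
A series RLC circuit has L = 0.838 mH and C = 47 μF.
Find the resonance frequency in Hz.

Step 1 — Resonance condition Im(Z)=0 gives ω₀ = 1/√(LC).
Step 2 — ω₀ = 1/√(0.000838·4.7e-05) = 5039 rad/s.
Step 3 — f₀ = ω₀/(2π) = 802 Hz.

f₀ = 802 Hz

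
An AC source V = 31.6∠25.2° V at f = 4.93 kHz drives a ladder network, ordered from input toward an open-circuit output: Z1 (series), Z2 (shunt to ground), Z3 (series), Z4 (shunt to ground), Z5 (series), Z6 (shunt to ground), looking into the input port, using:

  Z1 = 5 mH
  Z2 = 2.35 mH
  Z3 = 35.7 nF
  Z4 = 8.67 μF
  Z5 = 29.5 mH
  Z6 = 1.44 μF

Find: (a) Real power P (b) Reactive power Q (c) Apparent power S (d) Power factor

Step 1 — Angular frequency: ω = 2π·f = 2π·4930 = 3.098e+04 rad/s.
Step 2 — Component impedances:
  Z1: Z = jωL = j·3.098e+04·0.005 = 0 + j154.9 Ω
  Z2: Z = jωL = j·3.098e+04·0.00235 = 0 + j72.79 Ω
  Z3: Z = 1/(jωC) = -j/(ω·C) = 0 - j904.3 Ω
  Z4: Z = 1/(jωC) = -j/(ω·C) = 0 - j3.724 Ω
  Z5: Z = jωL = j·3.098e+04·0.0295 = 0 + j913.8 Ω
  Z6: Z = 1/(jωC) = -j/(ω·C) = 0 - j22.42 Ω
Step 3 — Ladder network (open output): work backward from the far end, alternating series and parallel combinations. Z_in = 0 + j234 Ω = 234∠90.0° Ω.
Step 4 — Source phasor: V = 31.6∠25.2° V = 28.59 + j13.45 V.
Step 5 — Current: I = V / Z = 0.05749 - j0.1222 A = 0.135∠-64.8° A.
Step 6 — Complex power: S = V·I* = 0 + j4.267 VA.
Step 7 — Real power: P = Re(S) = 0 W.
Step 8 — Reactive power: Q = Im(S) = 4.267 VAR.
Step 9 — Apparent power: |S| = 4.267 VA.
Step 10 — Power factor: PF = P/|S| = 0 (lagging).

(a) P = 0 W  (b) Q = 4.267 VAR  (c) S = 4.267 VA  (d) PF = 0 (lagging)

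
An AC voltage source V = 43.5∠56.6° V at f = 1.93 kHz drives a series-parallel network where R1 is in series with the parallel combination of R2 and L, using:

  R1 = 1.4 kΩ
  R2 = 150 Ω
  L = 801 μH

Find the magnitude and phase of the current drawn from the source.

Step 1 — Angular frequency: ω = 2π·f = 2π·1930 = 1.213e+04 rad/s.
Step 2 — Component impedances:
  R1: Z = R = 1400 Ω
  R2: Z = R = 150 Ω
  L: Z = jωL = j·1.213e+04·0.000801 = 0 + j9.713 Ω
Step 3 — Parallel branch: R2 || L = 1/(1/R2 + 1/L) = 0.6264 + j9.673 Ω.
Step 4 — Series with R1: Z_total = R1 + (R2 || L) = 1401 + j9.673 Ω = 1401∠0.4° Ω.
Step 5 — Source phasor: V = 43.5∠56.6° V = 23.95 + j36.32 V.
Step 6 — Ohm's law: I = V / Z_total = (23.95 + j36.32) / (1401 + j9.673) = 0.01727 + j0.02581 A.
Step 7 — Convert to polar: |I| = 0.03106 A, ∠I = 56.2°.

I = 0.03106∠56.2° A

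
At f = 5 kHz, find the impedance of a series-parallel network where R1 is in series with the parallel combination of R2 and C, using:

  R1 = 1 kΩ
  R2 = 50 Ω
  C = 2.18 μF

Step 1 — Angular frequency: ω = 2π·f = 2π·5000 = 3.142e+04 rad/s.
Step 2 — Component impedances:
  R1: Z = R = 1000 Ω
  R2: Z = R = 50 Ω
  C: Z = 1/(jωC) = -j/(ω·C) = 0 - j14.6 Ω
Step 3 — Parallel branch: R2 || C = 1/(1/R2 + 1/C) = 3.929 - j13.45 Ω.
Step 4 — Series with R1: Z_total = R1 + (R2 || C) = 1004 - j13.45 Ω = 1004∠-0.8° Ω.

Z = 1004 - j13.45 Ω = 1004∠-0.8° Ω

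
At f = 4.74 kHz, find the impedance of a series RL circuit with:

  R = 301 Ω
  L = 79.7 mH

Step 1 — Angular frequency: ω = 2π·f = 2π·4740 = 2.978e+04 rad/s.
Step 2 — Component impedances:
  R: Z = R = 301 Ω
  L: Z = jωL = j·2.978e+04·0.0797 = 0 + j2374 Ω
Step 3 — Series combination: Z_total = R + L = 301 + j2374 Ω = 2393∠82.8° Ω.

Z = 301 + j2374 Ω = 2393∠82.8° Ω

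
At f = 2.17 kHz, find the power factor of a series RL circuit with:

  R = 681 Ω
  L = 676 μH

Step 1 — Angular frequency: ω = 2π·f = 2π·2170 = 1.363e+04 rad/s.
Step 2 — Component impedances:
  R: Z = R = 681 Ω
  L: Z = jωL = j·1.363e+04·0.000676 = 0 + j9.217 Ω
Step 3 — Series combination: Z_total = R + L = 681 + j9.217 Ω = 681.1∠0.8° Ω.
Step 4 — Power factor: PF = cos(φ) = Re(Z)/|Z| = 681/681.1 = 0.9999.
Step 5 — Type: Im(Z) = 9.217 ⇒ lagging (phase φ = 0.8°).

PF = 0.9999 (lagging, φ = 0.8°)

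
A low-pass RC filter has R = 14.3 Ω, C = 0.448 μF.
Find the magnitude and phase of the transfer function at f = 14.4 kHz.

Step 1 — Angular frequency: ω = 2π·1.44e+04 = 9.048e+04 rad/s.
Step 2 — Transfer function: H(jω) = 1/(1 + jωRC).
Step 3 — Denominator: 1 + jωRC = 1 + j·9.048e+04·14.3·4.48e-07 = 1 + j0.5796.
Step 4 — H = 0.7485 - j0.4339.
Step 5 — Magnitude: |H| = 0.8652 (-1.3 dB); phase: φ = -30.1°.

|H| = 0.8652 (-1.3 dB), φ = -30.1°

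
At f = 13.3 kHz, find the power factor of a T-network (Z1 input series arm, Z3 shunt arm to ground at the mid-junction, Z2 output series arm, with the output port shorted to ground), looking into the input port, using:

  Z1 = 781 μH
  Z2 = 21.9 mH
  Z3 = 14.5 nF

Step 1 — Angular frequency: ω = 2π·f = 2π·1.33e+04 = 8.357e+04 rad/s.
Step 2 — Component impedances:
  Z1: Z = jωL = j·8.357e+04·0.000781 = 0 + j65.27 Ω
  Z2: Z = jωL = j·8.357e+04·0.0219 = 0 + j1830 Ω
  Z3: Z = 1/(jωC) = -j/(ω·C) = 0 - j825.3 Ω
Step 3 — With the output port shorted to ground, the output series arm Z2 runs from the junction to ground; the shunt arm Z3 also runs from the junction to ground. They appear in parallel: Z3 || Z2 = 0 - j1503 Ω.
Step 4 — Series with input arm Z1: Z_in = Z1 + (Z3 || Z2) = 0 - j1438 Ω = 1438∠-90.0° Ω.
Step 5 — Power factor: PF = cos(φ) = Re(Z)/|Z| = 0/1438 = 0.
Step 6 — Type: Im(Z) = -1438 ⇒ leading (phase φ = -90.0°).

PF = 0 (leading, φ = -90.0°)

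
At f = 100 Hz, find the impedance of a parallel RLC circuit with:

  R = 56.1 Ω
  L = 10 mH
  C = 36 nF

Step 1 — Angular frequency: ω = 2π·f = 2π·100 = 628.3 rad/s.
Step 2 — Component impedances:
  R: Z = R = 56.1 Ω
  L: Z = jωL = j·628.3·0.01 = 0 + j6.283 Ω
  C: Z = 1/(jωC) = -j/(ω·C) = 0 - j4.421e+04 Ω
Step 3 — Parallel combination: 1/Z_total = 1/R + 1/L + 1/C; Z_total = 0.6952 + j6.206 Ω = 6.245∠83.6° Ω.

Z = 0.6952 + j6.206 Ω = 6.245∠83.6° Ω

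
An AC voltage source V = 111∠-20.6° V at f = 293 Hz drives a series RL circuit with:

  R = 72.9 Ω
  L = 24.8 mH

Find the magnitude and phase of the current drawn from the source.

Step 1 — Angular frequency: ω = 2π·f = 2π·293 = 1841 rad/s.
Step 2 — Component impedances:
  R: Z = R = 72.9 Ω
  L: Z = jωL = j·1841·0.0248 = 0 + j45.66 Ω
Step 3 — Series combination: Z_total = R + L = 72.9 + j45.66 Ω = 86.02∠32.1° Ω.
Step 4 — Source phasor: V = 111∠-20.6° V = 103.9 - j39.05 V.
Step 5 — Ohm's law: I = V / Z_total = (103.9 - j39.05) / (72.9 + j45.66) = 0.7827 - j1.026 A.
Step 6 — Convert to polar: |I| = 1.29 A, ∠I = -52.7°.

I = 1.29∠-52.7° A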